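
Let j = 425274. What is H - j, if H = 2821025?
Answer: 2395751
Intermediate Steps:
H - j = 2821025 - 1*425274 = 2821025 - 425274 = 2395751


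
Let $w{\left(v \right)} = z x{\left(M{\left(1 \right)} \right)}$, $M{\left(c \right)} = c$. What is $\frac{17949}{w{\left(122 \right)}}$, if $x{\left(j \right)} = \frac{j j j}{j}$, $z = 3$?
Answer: $5983$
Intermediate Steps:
$x{\left(j \right)} = j^{2}$ ($x{\left(j \right)} = \frac{j^{2} j}{j} = \frac{j^{3}}{j} = j^{2}$)
$w{\left(v \right)} = 3$ ($w{\left(v \right)} = 3 \cdot 1^{2} = 3 \cdot 1 = 3$)
$\frac{17949}{w{\left(122 \right)}} = \frac{17949}{3} = 17949 \cdot \frac{1}{3} = 5983$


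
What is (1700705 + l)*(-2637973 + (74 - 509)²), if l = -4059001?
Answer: 5774872613408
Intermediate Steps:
(1700705 + l)*(-2637973 + (74 - 509)²) = (1700705 - 4059001)*(-2637973 + (74 - 509)²) = -2358296*(-2637973 + (-435)²) = -2358296*(-2637973 + 189225) = -2358296*(-2448748) = 5774872613408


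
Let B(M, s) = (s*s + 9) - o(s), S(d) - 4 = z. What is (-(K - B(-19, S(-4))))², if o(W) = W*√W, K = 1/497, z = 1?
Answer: 316384734/247009 - 168970*√5/497 ≈ 520.65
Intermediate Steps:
S(d) = 5 (S(d) = 4 + 1 = 5)
K = 1/497 ≈ 0.0020121
o(W) = W^(3/2)
B(M, s) = 9 + s² - s^(3/2) (B(M, s) = (s*s + 9) - s^(3/2) = (s² + 9) - s^(3/2) = (9 + s²) - s^(3/2) = 9 + s² - s^(3/2))
(-(K - B(-19, S(-4))))² = (-(1/497 - (9 + 5² - 5^(3/2))))² = (-(1/497 - (9 + 25 - 5*√5)))² = (-(1/497 - (34 - 5*√5)))² = (-(1/497 + (-34 + 5*√5)))² = (-(-16897/497 + 5*√5))² = (16897/497 - 5*√5)²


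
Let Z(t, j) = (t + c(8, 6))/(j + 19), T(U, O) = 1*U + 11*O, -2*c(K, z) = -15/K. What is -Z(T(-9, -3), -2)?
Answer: 657/272 ≈ 2.4154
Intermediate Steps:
c(K, z) = 15/(2*K) (c(K, z) = -(-15)/(2*K) = 15/(2*K))
T(U, O) = U + 11*O
Z(t, j) = (15/16 + t)/(19 + j) (Z(t, j) = (t + (15/2)/8)/(j + 19) = (t + (15/2)*(⅛))/(19 + j) = (t + 15/16)/(19 + j) = (15/16 + t)/(19 + j))
-Z(T(-9, -3), -2) = -(15/16 + (-9 + 11*(-3)))/(19 - 2) = -(15/16 + (-9 - 33))/17 = -(15/16 - 42)/17 = -(-657)/(17*16) = -1*(-657/272) = 657/272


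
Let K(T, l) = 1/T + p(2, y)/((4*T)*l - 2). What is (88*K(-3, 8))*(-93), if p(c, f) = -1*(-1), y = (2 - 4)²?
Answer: 137764/49 ≈ 2811.5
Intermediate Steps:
y = 4 (y = (-2)² = 4)
p(c, f) = 1
K(T, l) = 1/T + 1/(-2 + 4*T*l) (K(T, l) = 1/T + 1/((4*T)*l - 2) = 1/T + 1/(4*T*l - 2) = 1/T + 1/(-2 + 4*T*l))
(88*K(-3, 8))*(-93) = (88*((½)*(-2 - 3 + 4*(-3)*8)/(-3*(-1 + 2*(-3)*8))))*(-93) = (88*((½)*(-⅓)*(-2 - 3 - 96)/(-1 - 48)))*(-93) = (88*((½)*(-⅓)*(-101)/(-49)))*(-93) = (88*((½)*(-⅓)*(-1/49)*(-101)))*(-93) = (88*(-101/294))*(-93) = -4444/147*(-93) = 137764/49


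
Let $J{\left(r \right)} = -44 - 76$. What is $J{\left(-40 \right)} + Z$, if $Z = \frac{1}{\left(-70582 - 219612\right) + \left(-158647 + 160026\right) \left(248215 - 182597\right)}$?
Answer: $- \frac{10823643359}{90197028} \approx -120.0$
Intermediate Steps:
$J{\left(r \right)} = -120$ ($J{\left(r \right)} = -44 - 76 = -120$)
$Z = \frac{1}{90197028}$ ($Z = \frac{1}{-290194 + 1379 \cdot 65618} = \frac{1}{-290194 + 90487222} = \frac{1}{90197028} \approx 1.1087 \cdot 10^{-8}$)
$J{\left(-40 \right)} + Z = -120 + \frac{1}{90197028} = - \frac{10823643359}{90197028}$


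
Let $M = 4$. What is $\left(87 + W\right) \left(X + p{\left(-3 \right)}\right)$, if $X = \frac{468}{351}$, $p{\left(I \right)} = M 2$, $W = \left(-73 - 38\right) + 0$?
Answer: $-224$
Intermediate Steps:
$W = -111$ ($W = -111 + 0 = -111$)
$p{\left(I \right)} = 8$ ($p{\left(I \right)} = 4 \cdot 2 = 8$)
$X = \frac{4}{3}$ ($X = 468 \cdot \frac{1}{351} = \frac{4}{3} \approx 1.3333$)
$\left(87 + W\right) \left(X + p{\left(-3 \right)}\right) = \left(87 - 111\right) \left(\frac{4}{3} + 8\right) = \left(-24\right) \frac{28}{3} = -224$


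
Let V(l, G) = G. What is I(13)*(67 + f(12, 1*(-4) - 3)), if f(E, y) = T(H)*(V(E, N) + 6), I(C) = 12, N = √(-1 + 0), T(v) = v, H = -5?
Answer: 444 - 60*I ≈ 444.0 - 60.0*I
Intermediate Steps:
N = I (N = √(-1) = I ≈ 1.0*I)
f(E, y) = -30 - 5*I (f(E, y) = -5*(I + 6) = -5*(6 + I) = -30 - 5*I)
I(13)*(67 + f(12, 1*(-4) - 3)) = 12*(67 + (-30 - 5*I)) = 12*(37 - 5*I) = 444 - 60*I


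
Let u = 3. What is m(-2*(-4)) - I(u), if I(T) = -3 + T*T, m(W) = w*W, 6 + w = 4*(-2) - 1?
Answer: -126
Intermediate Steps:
w = -15 (w = -6 + (4*(-2) - 1) = -6 + (-8 - 1) = -6 - 9 = -15)
m(W) = -15*W
I(T) = -3 + T²
m(-2*(-4)) - I(u) = -(-30)*(-4) - (-3 + 3²) = -15*8 - (-3 + 9) = -120 - 1*6 = -120 - 6 = -126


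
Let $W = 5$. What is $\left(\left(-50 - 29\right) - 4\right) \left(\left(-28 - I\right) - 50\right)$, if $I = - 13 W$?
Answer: $1079$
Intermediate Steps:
$I = -65$ ($I = \left(-13\right) 5 = -65$)
$\left(\left(-50 - 29\right) - 4\right) \left(\left(-28 - I\right) - 50\right) = \left(\left(-50 - 29\right) - 4\right) \left(\left(-28 - -65\right) - 50\right) = \left(-79 - 4\right) \left(\left(-28 + 65\right) - 50\right) = - 83 \left(37 - 50\right) = \left(-83\right) \left(-13\right) = 1079$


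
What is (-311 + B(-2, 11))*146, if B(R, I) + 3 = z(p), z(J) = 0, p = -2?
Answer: -45844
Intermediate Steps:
B(R, I) = -3 (B(R, I) = -3 + 0 = -3)
(-311 + B(-2, 11))*146 = (-311 - 3)*146 = -314*146 = -45844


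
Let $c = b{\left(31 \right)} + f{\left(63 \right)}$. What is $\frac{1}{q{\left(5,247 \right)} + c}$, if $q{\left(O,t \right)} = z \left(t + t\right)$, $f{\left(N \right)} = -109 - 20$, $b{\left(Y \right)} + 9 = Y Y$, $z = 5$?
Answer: $\frac{1}{3293} \approx 0.00030367$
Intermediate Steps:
$b{\left(Y \right)} = -9 + Y^{2}$ ($b{\left(Y \right)} = -9 + Y Y = -9 + Y^{2}$)
$f{\left(N \right)} = -129$
$q{\left(O,t \right)} = 10 t$ ($q{\left(O,t \right)} = 5 \left(t + t\right) = 5 \cdot 2 t = 10 t$)
$c = 823$ ($c = \left(-9 + 31^{2}\right) - 129 = \left(-9 + 961\right) - 129 = 952 - 129 = 823$)
$\frac{1}{q{\left(5,247 \right)} + c} = \frac{1}{10 \cdot 247 + 823} = \frac{1}{2470 + 823} = \frac{1}{3293}$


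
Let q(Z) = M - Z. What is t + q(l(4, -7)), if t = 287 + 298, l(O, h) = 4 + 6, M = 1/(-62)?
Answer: 35649/62 ≈ 574.98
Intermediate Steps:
M = -1/62 ≈ -0.016129
l(O, h) = 10
q(Z) = -1/62 - Z
t = 585
t + q(l(4, -7)) = 585 + (-1/62 - 1*10) = 585 + (-1/62 - 10) = 585 - 621/62 = 35649/62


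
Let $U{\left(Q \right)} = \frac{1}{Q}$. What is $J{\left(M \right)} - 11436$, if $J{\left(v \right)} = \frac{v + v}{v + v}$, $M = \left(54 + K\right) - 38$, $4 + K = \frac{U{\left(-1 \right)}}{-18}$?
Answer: $-11435$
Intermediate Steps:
$K = - \frac{71}{18}$ ($K = -4 + \frac{1}{\left(-1\right) \left(-18\right)} = -4 - - \frac{1}{18} = -4 + \frac{1}{18} = - \frac{71}{18} \approx -3.9444$)
$M = \frac{217}{18}$ ($M = \left(54 - \frac{71}{18}\right) - 38 = \frac{901}{18} - 38 = \frac{217}{18} \approx 12.056$)
$J{\left(v \right)} = 1$ ($J{\left(v \right)} = \frac{2 v}{2 v} = 2 v \frac{1}{2 v} = 1$)
$J{\left(M \right)} - 11436 = 1 - 11436 = -11435$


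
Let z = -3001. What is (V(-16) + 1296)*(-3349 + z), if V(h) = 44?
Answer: -8509000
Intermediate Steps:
(V(-16) + 1296)*(-3349 + z) = (44 + 1296)*(-3349 - 3001) = 1340*(-6350) = -8509000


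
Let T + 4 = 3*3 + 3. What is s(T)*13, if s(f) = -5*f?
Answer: -520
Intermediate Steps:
T = 8 (T = -4 + (3*3 + 3) = -4 + (9 + 3) = -4 + 12 = 8)
s(T)*13 = -5*8*13 = -40*13 = -520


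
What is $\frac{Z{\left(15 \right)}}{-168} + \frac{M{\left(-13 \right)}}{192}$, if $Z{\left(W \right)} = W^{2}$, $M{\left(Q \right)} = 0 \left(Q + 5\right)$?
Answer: $- \frac{75}{56} \approx -1.3393$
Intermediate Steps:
$M{\left(Q \right)} = 0$ ($M{\left(Q \right)} = 0 \left(5 + Q\right) = 0$)
$\frac{Z{\left(15 \right)}}{-168} + \frac{M{\left(-13 \right)}}{192} = \frac{15^{2}}{-168} + \frac{0}{192} = 225 \left(- \frac{1}{168}\right) + 0 \cdot \frac{1}{192} = - \frac{75}{56} + 0 = - \frac{75}{56}$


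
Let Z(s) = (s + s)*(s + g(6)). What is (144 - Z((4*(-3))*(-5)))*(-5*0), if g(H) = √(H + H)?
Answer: 0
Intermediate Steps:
g(H) = √2*√H (g(H) = √(2*H) = √2*√H)
Z(s) = 2*s*(s + 2*√3) (Z(s) = (s + s)*(s + √2*√6) = (2*s)*(s + 2*√3) = 2*s*(s + 2*√3))
(144 - Z((4*(-3))*(-5)))*(-5*0) = (144 - 2*(4*(-3))*(-5)*((4*(-3))*(-5) + 2*√3))*(-5*0) = (144 - 2*(-12*(-5))*(-12*(-5) + 2*√3))*0 = (144 - 2*60*(60 + 2*√3))*0 = (144 - (7200 + 240*√3))*0 = (144 + (-7200 - 240*√3))*0 = (-7056 - 240*√3)*0 = 0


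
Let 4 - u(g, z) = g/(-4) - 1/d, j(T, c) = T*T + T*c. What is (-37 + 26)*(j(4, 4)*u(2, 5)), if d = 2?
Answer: -1760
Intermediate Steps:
j(T, c) = T**2 + T*c
u(g, z) = 9/2 + g/4 (u(g, z) = 4 - (g/(-4) - 1/2) = 4 - (g*(-1/4) - 1*1/2) = 4 - (-g/4 - 1/2) = 4 - (-1/2 - g/4) = 4 + (1/2 + g/4) = 9/2 + g/4)
(-37 + 26)*(j(4, 4)*u(2, 5)) = (-37 + 26)*((4*(4 + 4))*(9/2 + (1/4)*2)) = -11*4*8*(9/2 + 1/2) = -352*5 = -11*160 = -1760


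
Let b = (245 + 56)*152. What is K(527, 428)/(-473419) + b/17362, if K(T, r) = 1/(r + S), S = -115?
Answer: 3389769034091/1286351856107 ≈ 2.6352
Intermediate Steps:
b = 45752 (b = 301*152 = 45752)
K(T, r) = 1/(-115 + r) (K(T, r) = 1/(r - 115) = 1/(-115 + r))
K(527, 428)/(-473419) + b/17362 = 1/((-115 + 428)*(-473419)) + 45752/17362 = -1/473419/313 + 45752*(1/17362) = (1/313)*(-1/473419) + 22876/8681 = -1/148180147 + 22876/8681 = 3389769034091/1286351856107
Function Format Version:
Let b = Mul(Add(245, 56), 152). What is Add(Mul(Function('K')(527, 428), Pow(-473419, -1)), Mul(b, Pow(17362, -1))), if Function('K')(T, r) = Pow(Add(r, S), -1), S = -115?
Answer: Rational(3389769034091, 1286351856107) ≈ 2.6352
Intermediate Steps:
b = 45752 (b = Mul(301, 152) = 45752)
Function('K')(T, r) = Pow(Add(-115, r), -1) (Function('K')(T, r) = Pow(Add(r, -115), -1) = Pow(Add(-115, r), -1))
Add(Mul(Function('K')(527, 428), Pow(-473419, -1)), Mul(b, Pow(17362, -1))) = Add(Mul(Pow(Add(-115, 428), -1), Pow(-473419, -1)), Mul(45752, Pow(17362, -1))) = Add(Mul(Pow(313, -1), Rational(-1, 473419)), Mul(45752, Rational(1, 17362))) = Add(Mul(Rational(1, 313), Rational(-1, 473419)), Rational(22876, 8681)) = Add(Rational(-1, 148180147), Rational(22876, 8681)) = Rational(3389769034091, 1286351856107)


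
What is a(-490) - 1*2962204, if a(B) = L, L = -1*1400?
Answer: -2963604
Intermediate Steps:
L = -1400
a(B) = -1400
a(-490) - 1*2962204 = -1400 - 1*2962204 = -1400 - 2962204 = -2963604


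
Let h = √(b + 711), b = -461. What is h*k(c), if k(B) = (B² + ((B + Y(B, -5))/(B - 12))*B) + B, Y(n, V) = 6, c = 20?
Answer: 2425*√10 ≈ 7668.5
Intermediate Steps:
h = 5*√10 (h = √(-461 + 711) = √250 = 5*√10 ≈ 15.811)
k(B) = B + B² + B*(6 + B)/(-12 + B) (k(B) = (B² + ((B + 6)/(B - 12))*B) + B = (B² + ((6 + B)/(-12 + B))*B) + B = (B² + B*(6 + B)/(-12 + B)) + B = B + B² + B*(6 + B)/(-12 + B))
h*k(c) = (5*√10)*(20*(-6 + 20² - 10*20)/(-12 + 20)) = (5*√10)*(20*(-6 + 400 - 200)/8) = (5*√10)*(20*(⅛)*194) = (5*√10)*485 = 2425*√10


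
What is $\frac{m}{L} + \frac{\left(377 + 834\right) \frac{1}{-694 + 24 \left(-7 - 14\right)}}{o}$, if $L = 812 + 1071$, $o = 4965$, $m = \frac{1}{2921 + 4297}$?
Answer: $- \frac{1371112597}{6736929809715} \approx -0.00020352$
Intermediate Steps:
$m = \frac{1}{7218} \approx 0.00013854$
$L = 1883$
$\frac{m}{L} + \frac{\left(377 + 834\right) \frac{1}{-694 + 24 \left(-7 - 14\right)}}{o} = \frac{1}{7218 \cdot 1883} + \frac{\left(377 + 834\right) \frac{1}{-694 + 24 \left(-7 - 14\right)}}{4965} = \frac{1}{7218} \cdot \frac{1}{1883} + \frac{1211}{-694 + 24 \left(-21\right)} \frac{1}{4965} = \frac{1}{13591494} + \frac{1211}{-694 - 504} \cdot \frac{1}{4965} = \frac{1}{13591494} + \frac{1211}{-1198} \cdot \frac{1}{4965} = \frac{1}{13591494} + 1211 \left(- \frac{1}{1198}\right) \frac{1}{4965} = \frac{1}{13591494} - \frac{1211}{5948070} = - \frac{1371112597}{6736929809715}$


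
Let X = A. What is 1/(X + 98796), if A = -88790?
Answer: 1/10006 ≈ 9.9940e-5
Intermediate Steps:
X = -88790
1/(X + 98796) = 1/(-88790 + 98796) = 1/10006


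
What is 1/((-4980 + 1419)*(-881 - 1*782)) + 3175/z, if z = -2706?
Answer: -2089129591/1780530862 ≈ -1.1733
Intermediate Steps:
1/((-4980 + 1419)*(-881 - 1*782)) + 3175/z = 1/((-4980 + 1419)*(-881 - 1*782)) + 3175/(-2706) = 1/((-3561)*(-881 - 782)) + 3175*(-1/2706) = -1/3561/(-1663) - 3175/2706 = -1/3561*(-1/1663) - 3175/2706 = 1/5921943 - 3175/2706 = -2089129591/1780530862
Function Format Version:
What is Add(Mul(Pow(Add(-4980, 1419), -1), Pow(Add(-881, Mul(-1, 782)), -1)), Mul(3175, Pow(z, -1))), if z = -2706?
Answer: Rational(-2089129591, 1780530862) ≈ -1.1733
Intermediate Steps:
Add(Mul(Pow(Add(-4980, 1419), -1), Pow(Add(-881, Mul(-1, 782)), -1)), Mul(3175, Pow(z, -1))) = Add(Mul(Pow(Add(-4980, 1419), -1), Pow(Add(-881, Mul(-1, 782)), -1)), Mul(3175, Pow(-2706, -1))) = Add(Mul(Pow(-3561, -1), Pow(Add(-881, -782), -1)), Mul(3175, Rational(-1, 2706))) = Add(Mul(Rational(-1, 3561), Pow(-1663, -1)), Rational(-3175, 2706)) = Add(Mul(Rational(-1, 3561), Rational(-1, 1663)), Rational(-3175, 2706)) = Add(Rational(1, 5921943), Rational(-3175, 2706)) = Rational(-2089129591, 1780530862)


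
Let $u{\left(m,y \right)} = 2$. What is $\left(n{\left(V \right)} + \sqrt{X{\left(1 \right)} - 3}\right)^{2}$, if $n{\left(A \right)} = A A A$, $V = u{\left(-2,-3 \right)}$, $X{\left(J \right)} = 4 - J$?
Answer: $64$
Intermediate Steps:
$V = 2$
$n{\left(A \right)} = A^{3}$ ($n{\left(A \right)} = A^{2} A = A^{3}$)
$\left(n{\left(V \right)} + \sqrt{X{\left(1 \right)} - 3}\right)^{2} = \left(2^{3} + \sqrt{\left(4 - 1\right) - 3}\right)^{2} = \left(8 + \sqrt{\left(4 - 1\right) - 3}\right)^{2} = \left(8 + \sqrt{3 - 3}\right)^{2} = \left(8 + \sqrt{0}\right)^{2} = \left(8 + 0\right)^{2} = 8^{2} = 64$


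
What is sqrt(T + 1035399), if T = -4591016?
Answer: I*sqrt(3555617) ≈ 1885.6*I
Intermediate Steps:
sqrt(T + 1035399) = sqrt(-4591016 + 1035399) = sqrt(-3555617) = I*sqrt(3555617)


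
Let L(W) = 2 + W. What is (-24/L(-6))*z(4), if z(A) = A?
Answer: 24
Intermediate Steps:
(-24/L(-6))*z(4) = (-24/(2 - 6))*4 = (-24/(-4))*4 = -¼*(-24)*4 = 6*4 = 24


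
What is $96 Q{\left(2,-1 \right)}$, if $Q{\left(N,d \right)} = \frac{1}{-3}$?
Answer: $-32$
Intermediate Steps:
$Q{\left(N,d \right)} = - \frac{1}{3}$
$96 Q{\left(2,-1 \right)} = 96 \left(- \frac{1}{3}\right) = -32$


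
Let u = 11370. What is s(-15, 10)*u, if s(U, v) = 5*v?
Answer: 568500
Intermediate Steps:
s(-15, 10)*u = (5*10)*11370 = 50*11370 = 568500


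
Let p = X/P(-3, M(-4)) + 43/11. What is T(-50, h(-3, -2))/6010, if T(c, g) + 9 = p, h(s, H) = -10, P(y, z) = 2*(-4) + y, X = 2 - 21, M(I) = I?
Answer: -37/66110 ≈ -0.00055967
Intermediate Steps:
X = -19
P(y, z) = -8 + y
p = 62/11 (p = -19/(-8 - 3) + 43/11 = -19/(-11) + 43*(1/11) = -19*(-1/11) + 43/11 = 19/11 + 43/11 = 62/11 ≈ 5.6364)
T(c, g) = -37/11 (T(c, g) = -9 + 62/11 = -37/11)
T(-50, h(-3, -2))/6010 = -37/11/6010 = -37/11*1/6010 = -37/66110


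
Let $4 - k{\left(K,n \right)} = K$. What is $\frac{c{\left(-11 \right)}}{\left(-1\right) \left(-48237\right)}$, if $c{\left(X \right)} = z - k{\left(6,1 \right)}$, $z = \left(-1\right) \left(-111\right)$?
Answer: $\frac{113}{48237} \approx 0.0023426$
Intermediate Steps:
$k{\left(K,n \right)} = 4 - K$
$z = 111$
$c{\left(X \right)} = 113$ ($c{\left(X \right)} = 111 - \left(4 - 6\right) = 111 - -2 = 111 + 2 = 113$)
$\frac{c{\left(-11 \right)}}{\left(-1\right) \left(-48237\right)} = \frac{113}{\left(-1\right) \left(-48237\right)} = \frac{113}{48237}$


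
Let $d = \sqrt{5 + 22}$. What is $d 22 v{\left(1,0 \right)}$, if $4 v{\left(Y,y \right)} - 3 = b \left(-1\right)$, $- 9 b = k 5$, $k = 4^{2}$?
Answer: $\frac{1177 \sqrt{3}}{6} \approx 339.77$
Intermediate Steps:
$k = 16$
$b = - \frac{80}{9}$ ($b = - \frac{16 \cdot 5}{9} = \left(- \frac{1}{9}\right) 80 = - \frac{80}{9} \approx -8.8889$)
$d = 3 \sqrt{3}$ ($d = \sqrt{27} = 3 \sqrt{3} \approx 5.1962$)
$v{\left(Y,y \right)} = \frac{107}{36}$ ($v{\left(Y,y \right)} = \frac{3}{4} + \frac{\left(- \frac{80}{9}\right) \left(-1\right)}{4} = \frac{3}{4} + \frac{1}{4} \cdot \frac{80}{9} = \frac{3}{4} + \frac{20}{9} = \frac{107}{36}$)
$d 22 v{\left(1,0 \right)} = 3 \sqrt{3} \cdot 22 \cdot \frac{107}{36} = 66 \sqrt{3} \cdot \frac{107}{36} = \frac{1177 \sqrt{3}}{6}$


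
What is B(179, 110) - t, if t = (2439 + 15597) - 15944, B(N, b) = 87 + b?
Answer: -1895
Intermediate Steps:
t = 2092 (t = 18036 - 15944 = 2092)
B(179, 110) - t = (87 + 110) - 1*2092 = 197 - 2092 = -1895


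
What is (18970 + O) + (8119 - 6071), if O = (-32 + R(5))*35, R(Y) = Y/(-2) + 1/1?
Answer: 39691/2 ≈ 19846.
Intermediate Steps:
R(Y) = 1 - Y/2 (R(Y) = Y*(-1/2) + 1*1 = -Y/2 + 1 = 1 - Y/2)
O = -2345/2 (O = (-32 + (1 - 1/2*5))*35 = (-32 + (1 - 5/2))*35 = (-32 - 3/2)*35 = -67/2*35 = -2345/2 ≈ -1172.5)
(18970 + O) + (8119 - 6071) = (18970 - 2345/2) + (8119 - 6071) = 35595/2 + 2048 = 39691/2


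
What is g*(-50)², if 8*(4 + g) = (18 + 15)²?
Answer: 660625/2 ≈ 3.3031e+5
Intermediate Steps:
g = 1057/8 (g = -4 + (18 + 15)²/8 = -4 + (⅛)*33² = -4 + (⅛)*1089 = -4 + 1089/8 = 1057/8 ≈ 132.13)
g*(-50)² = (1057/8)*(-50)² = (1057/8)*2500 = 660625/2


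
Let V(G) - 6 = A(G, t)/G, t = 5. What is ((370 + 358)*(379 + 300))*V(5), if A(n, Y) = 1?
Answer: 15323672/5 ≈ 3.0647e+6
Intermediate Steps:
V(G) = 6 + 1/G
((370 + 358)*(379 + 300))*V(5) = ((370 + 358)*(379 + 300))*(6 + 1/5) = (728*679)*(6 + ⅕) = 494312*(31/5) = 15323672/5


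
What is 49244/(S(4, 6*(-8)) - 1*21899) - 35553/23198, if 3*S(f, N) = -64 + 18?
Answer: -823492545/217872302 ≈ -3.7797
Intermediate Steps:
S(f, N) = -46/3 (S(f, N) = (-64 + 18)/3 = (⅓)*(-46) = -46/3)
49244/(S(4, 6*(-8)) - 1*21899) - 35553/23198 = 49244/(-46/3 - 1*21899) - 35553/23198 = 49244/(-46/3 - 21899) - 35553*1/23198 = 49244/(-65743/3) - 5079/3314 = 49244*(-3/65743) - 5079/3314 = -147732/65743 - 5079/3314 = -823492545/217872302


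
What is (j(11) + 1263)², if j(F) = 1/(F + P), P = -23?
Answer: 229674025/144 ≈ 1.5950e+6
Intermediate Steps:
j(F) = 1/(-23 + F) (j(F) = 1/(F - 23) = 1/(-23 + F))
(j(11) + 1263)² = (1/(-23 + 11) + 1263)² = (1/(-12) + 1263)² = (-1/12 + 1263)² = (15155/12)² = 229674025/144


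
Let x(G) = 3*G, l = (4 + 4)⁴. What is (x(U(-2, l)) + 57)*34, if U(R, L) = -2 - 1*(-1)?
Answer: 1836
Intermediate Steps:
l = 4096 (l = 8⁴ = 4096)
U(R, L) = -1 (U(R, L) = -2 + 1 = -1)
(x(U(-2, l)) + 57)*34 = (3*(-1) + 57)*34 = (-3 + 57)*34 = 54*34 = 1836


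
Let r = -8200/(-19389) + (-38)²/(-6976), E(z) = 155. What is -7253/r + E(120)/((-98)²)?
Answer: -336491014415041/10017481012 ≈ -33590.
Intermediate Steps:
r = 7301371/33814416 (r = -8200*(-1/19389) + 1444*(-1/6976) = 8200/19389 - 361/1744 = 7301371/33814416 ≈ 0.21592)
-7253/r + E(120)/((-98)²) = -7253/7301371/33814416 + 155/((-98)²) = -7253*33814416/7301371 + 155/9604 = -245255959248/7301371 + 155*(1/9604) = -245255959248/7301371 + 155/9604 = -336491014415041/10017481012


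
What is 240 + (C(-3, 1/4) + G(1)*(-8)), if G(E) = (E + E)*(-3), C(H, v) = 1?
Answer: 289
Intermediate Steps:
G(E) = -6*E (G(E) = (2*E)*(-3) = -6*E)
240 + (C(-3, 1/4) + G(1)*(-8)) = 240 + (1 - 6*1*(-8)) = 240 + (1 - 6*(-8)) = 240 + (1 + 48) = 240 + 49 = 289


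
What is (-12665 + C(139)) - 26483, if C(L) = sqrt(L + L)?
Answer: -39148 + sqrt(278) ≈ -39131.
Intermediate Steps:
C(L) = sqrt(2)*sqrt(L) (C(L) = sqrt(2*L) = sqrt(2)*sqrt(L))
(-12665 + C(139)) - 26483 = (-12665 + sqrt(2)*sqrt(139)) - 26483 = (-12665 + sqrt(278)) - 26483 = -39148 + sqrt(278)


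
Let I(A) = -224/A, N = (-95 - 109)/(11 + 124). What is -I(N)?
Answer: -2520/17 ≈ -148.24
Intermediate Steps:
N = -68/45 (N = -204/135 = -204*1/135 = -68/45 ≈ -1.5111)
-I(N) = -(-224)/(-68/45) = -(-224)*(-45)/68 = -1*2520/17 = -2520/17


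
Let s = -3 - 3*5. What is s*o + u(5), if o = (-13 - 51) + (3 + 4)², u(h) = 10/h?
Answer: 272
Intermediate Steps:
s = -18 (s = -3 - 15 = -18)
o = -15 (o = -64 + 7² = -64 + 49 = -15)
s*o + u(5) = -18*(-15) + 10/5 = 270 + 10*(⅕) = 270 + 2 = 272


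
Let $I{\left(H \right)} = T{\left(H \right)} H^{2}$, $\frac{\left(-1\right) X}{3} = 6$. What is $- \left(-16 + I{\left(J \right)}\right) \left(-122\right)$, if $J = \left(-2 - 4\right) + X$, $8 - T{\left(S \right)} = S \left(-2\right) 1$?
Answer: $-2812832$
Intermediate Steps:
$X = -18$ ($X = \left(-3\right) 6 = -18$)
$T{\left(S \right)} = 8 + 2 S$ ($T{\left(S \right)} = 8 - S \left(-2\right) 1 = 8 - - 2 S 1 = 8 - - 2 S = 8 + 2 S$)
$J = -24$ ($J = \left(-2 - 4\right) - 18 = -6 - 18 = -24$)
$I{\left(H \right)} = H^{2} \left(8 + 2 H\right)$ ($I{\left(H \right)} = \left(8 + 2 H\right) H^{2} = H^{2} \left(8 + 2 H\right)$)
$- \left(-16 + I{\left(J \right)}\right) \left(-122\right) = - \left(-16 + 2 \left(-24\right)^{2} \left(4 - 24\right)\right) \left(-122\right) = - \left(-16 + 2 \cdot 576 \left(-20\right)\right) \left(-122\right) = - \left(-16 - 23040\right) \left(-122\right) = - \left(-23056\right) \left(-122\right) = \left(-1\right) 2812832 = -2812832$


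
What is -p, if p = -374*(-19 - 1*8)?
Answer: -10098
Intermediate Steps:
p = 10098 (p = -374*(-19 - 8) = -374*(-27) = 10098)
-p = -1*10098 = -10098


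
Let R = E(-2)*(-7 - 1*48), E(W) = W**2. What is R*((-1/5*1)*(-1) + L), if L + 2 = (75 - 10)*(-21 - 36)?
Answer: 815496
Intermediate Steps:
L = -3707 (L = -2 + (75 - 10)*(-21 - 36) = -2 + 65*(-57) = -2 - 3705 = -3707)
R = -220 (R = (-2)**2*(-7 - 1*48) = 4*(-7 - 48) = 4*(-55) = -220)
R*((-1/5*1)*(-1) + L) = -220*((-1/5*1)*(-1) - 3707) = -220*((-1*1/5*1)*(-1) - 3707) = -220*(-1/5*1*(-1) - 3707) = -220*(-1/5*(-1) - 3707) = -220*(1/5 - 3707) = -220*(-18534/5) = 815496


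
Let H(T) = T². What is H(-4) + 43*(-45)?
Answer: -1919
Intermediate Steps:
H(-4) + 43*(-45) = (-4)² + 43*(-45) = 16 - 1935 = -1919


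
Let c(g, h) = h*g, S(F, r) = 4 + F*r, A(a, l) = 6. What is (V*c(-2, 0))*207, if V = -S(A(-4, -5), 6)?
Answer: 0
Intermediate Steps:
V = -40 (V = -(4 + 6*6) = -(4 + 36) = -1*40 = -40)
c(g, h) = g*h
(V*c(-2, 0))*207 = -(-80)*0*207 = -40*0*207 = 0*207 = 0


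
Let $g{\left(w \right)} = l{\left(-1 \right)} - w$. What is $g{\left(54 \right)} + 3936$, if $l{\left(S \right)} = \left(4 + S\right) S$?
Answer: $3879$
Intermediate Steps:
$l{\left(S \right)} = S \left(4 + S\right)$
$g{\left(w \right)} = -3 - w$ ($g{\left(w \right)} = - (4 - 1) - w = \left(-1\right) 3 - w = -3 - w$)
$g{\left(54 \right)} + 3936 = \left(-3 - 54\right) + 3936 = -57 + 3936 = 3879$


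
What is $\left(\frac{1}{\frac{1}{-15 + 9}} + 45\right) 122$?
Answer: $4758$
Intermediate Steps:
$\left(\frac{1}{\frac{1}{-15 + 9}} + 45\right) 122 = \left(\frac{1}{\frac{1}{-6}} + 45\right) 122 = \left(\frac{1}{- \frac{1}{6}} + 45\right) 122 = \left(-6 + 45\right) 122 = 39 \cdot 122 = 4758$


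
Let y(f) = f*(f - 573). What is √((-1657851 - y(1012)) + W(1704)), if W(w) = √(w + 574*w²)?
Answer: √(-2102119 + 2*√416669322) ≈ 1435.7*I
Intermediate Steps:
y(f) = f*(-573 + f)
√((-1657851 - y(1012)) + W(1704)) = √((-1657851 - 1012*(-573 + 1012)) + √(1704*(1 + 574*1704))) = √((-1657851 - 1012*439) + √(1704*(1 + 978096))) = √((-1657851 - 1*444268) + √(1704*978097)) = √((-1657851 - 444268) + √1666677288) = √(-2102119 + 2*√416669322)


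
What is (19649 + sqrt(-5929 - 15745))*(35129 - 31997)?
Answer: 61540668 + 3132*I*sqrt(21674) ≈ 6.1541e+7 + 4.611e+5*I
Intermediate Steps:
(19649 + sqrt(-5929 - 15745))*(35129 - 31997) = (19649 + sqrt(-21674))*3132 = (19649 + I*sqrt(21674))*3132 = 61540668 + 3132*I*sqrt(21674)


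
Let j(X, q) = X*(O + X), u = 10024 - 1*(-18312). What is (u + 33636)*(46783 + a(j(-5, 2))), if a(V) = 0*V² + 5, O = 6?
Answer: 2899545936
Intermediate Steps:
u = 28336 (u = 10024 + 18312 = 28336)
j(X, q) = X*(6 + X)
a(V) = 5 (a(V) = 0 + 5 = 5)
(u + 33636)*(46783 + a(j(-5, 2))) = (28336 + 33636)*(46783 + 5) = 61972*46788 = 2899545936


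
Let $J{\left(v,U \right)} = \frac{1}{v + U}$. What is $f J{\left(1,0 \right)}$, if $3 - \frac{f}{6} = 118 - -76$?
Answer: $-1146$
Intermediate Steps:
$f = -1146$ ($f = 18 - 6 \left(118 - -76\right) = 18 - 6 \left(118 + 76\right) = 18 - 1164 = -1146$)
$J{\left(v,U \right)} = \frac{1}{U + v}$
$f J{\left(1,0 \right)} = - \frac{1146}{0 + 1} = - \frac{1146}{1} = \left(-1146\right) 1 = -1146$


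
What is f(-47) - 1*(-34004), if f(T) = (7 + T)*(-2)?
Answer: 34084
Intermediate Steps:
f(T) = -14 - 2*T
f(-47) - 1*(-34004) = (-14 - 2*(-47)) - 1*(-34004) = (-14 + 94) + 34004 = 80 + 34004 = 34084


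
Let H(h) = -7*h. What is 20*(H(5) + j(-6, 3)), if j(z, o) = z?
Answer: -820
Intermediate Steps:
20*(H(5) + j(-6, 3)) = 20*(-7*5 - 6) = 20*(-35 - 6) = 20*(-41) = -820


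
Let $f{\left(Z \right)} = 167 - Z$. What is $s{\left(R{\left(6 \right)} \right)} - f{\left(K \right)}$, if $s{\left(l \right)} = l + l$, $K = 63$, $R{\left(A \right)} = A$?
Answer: $-92$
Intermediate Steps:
$s{\left(l \right)} = 2 l$
$s{\left(R{\left(6 \right)} \right)} - f{\left(K \right)} = 2 \cdot 6 - \left(167 - 63\right) = 12 - \left(167 - 63\right) = 12 - 104 = -92$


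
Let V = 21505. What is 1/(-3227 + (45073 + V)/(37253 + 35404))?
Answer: -72657/234397561 ≈ -0.00030997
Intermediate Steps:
1/(-3227 + (45073 + V)/(37253 + 35404)) = 1/(-3227 + (45073 + 21505)/(37253 + 35404)) = 1/(-3227 + 66578/72657) = 1/(-234397561/72657) = -72657/234397561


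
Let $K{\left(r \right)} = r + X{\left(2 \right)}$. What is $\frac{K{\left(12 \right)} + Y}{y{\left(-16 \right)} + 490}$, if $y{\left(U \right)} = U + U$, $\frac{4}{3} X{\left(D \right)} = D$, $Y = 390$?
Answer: $\frac{807}{916} \approx 0.881$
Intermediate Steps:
$X{\left(D \right)} = \frac{3 D}{4}$
$y{\left(U \right)} = 2 U$
$K{\left(r \right)} = \frac{3}{2} + r$ ($K{\left(r \right)} = r + \frac{3}{4} \cdot 2 = r + \frac{3}{2} = \frac{3}{2} + r$)
$\frac{K{\left(12 \right)} + Y}{y{\left(-16 \right)} + 490} = \frac{\left(\frac{3}{2} + 12\right) + 390}{2 \left(-16\right) + 490} = \frac{\frac{27}{2} + 390}{-32 + 490} = \frac{807}{2 \cdot 458} = \frac{807}{2} \cdot \frac{1}{458} = \frac{807}{916}$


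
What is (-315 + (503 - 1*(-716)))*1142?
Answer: 1032368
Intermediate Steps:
(-315 + (503 - 1*(-716)))*1142 = (-315 + (503 + 716))*1142 = (-315 + 1219)*1142 = 904*1142 = 1032368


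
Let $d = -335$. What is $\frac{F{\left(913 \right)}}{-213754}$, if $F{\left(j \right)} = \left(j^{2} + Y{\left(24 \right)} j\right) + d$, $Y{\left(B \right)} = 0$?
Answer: $- \frac{416617}{106877} \approx -3.8981$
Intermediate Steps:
$F{\left(j \right)} = -335 + j^{2}$ ($F{\left(j \right)} = \left(j^{2} + 0 j\right) - 335 = \left(j^{2} + 0\right) - 335 = j^{2} - 335 = -335 + j^{2}$)
$\frac{F{\left(913 \right)}}{-213754} = \frac{-335 + 913^{2}}{-213754} = \left(-335 + 833569\right) \left(- \frac{1}{213754}\right) = 833234 \left(- \frac{1}{213754}\right) = - \frac{416617}{106877}$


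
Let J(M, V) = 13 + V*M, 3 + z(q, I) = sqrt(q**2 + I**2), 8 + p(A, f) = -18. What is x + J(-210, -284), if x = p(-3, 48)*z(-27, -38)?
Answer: 59731 - 26*sqrt(2173) ≈ 58519.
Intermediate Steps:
p(A, f) = -26 (p(A, f) = -8 - 18 = -26)
z(q, I) = -3 + sqrt(I**2 + q**2) (z(q, I) = -3 + sqrt(q**2 + I**2) = -3 + sqrt(I**2 + q**2))
J(M, V) = 13 + M*V
x = 78 - 26*sqrt(2173) (x = -26*(-3 + sqrt((-38)**2 + (-27)**2)) = -26*(-3 + sqrt(1444 + 729)) = -26*(-3 + sqrt(2173)) = 78 - 26*sqrt(2173) ≈ -1134.0)
x + J(-210, -284) = (78 - 26*sqrt(2173)) + (13 - 210*(-284)) = (78 - 26*sqrt(2173)) + (13 + 59640) = (78 - 26*sqrt(2173)) + 59653 = 59731 - 26*sqrt(2173)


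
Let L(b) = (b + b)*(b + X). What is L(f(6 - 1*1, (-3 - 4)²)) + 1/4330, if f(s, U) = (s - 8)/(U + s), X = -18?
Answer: 351853/175365 ≈ 2.0064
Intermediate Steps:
f(s, U) = (-8 + s)/(U + s)
L(b) = 2*b*(-18 + b) (L(b) = (b + b)*(b - 18) = (2*b)*(-18 + b) = 2*b*(-18 + b))
L(f(6 - 1*1, (-3 - 4)²)) + 1/4330 = 2*((-8 + (6 - 1*1))/((-3 - 4)² + (6 - 1*1)))*(-18 + (-8 + (6 - 1*1))/((-3 - 4)² + (6 - 1*1))) + 1/4330 = 2*((-8 + (6 - 1))/((-7)² + (6 - 1)))*(-18 + (-8 + (6 - 1))/((-7)² + (6 - 1))) + 1/4330 = 2*((-8 + 5)/(49 + 5))*(-18 + (-8 + 5)/(49 + 5)) + 1/4330 = 2*(-3/54)*(-18 - 3/54) + 1/4330 = 2*((1/54)*(-3))*(-18 + (1/54)*(-3)) + 1/4330 = 2*(-1/18)*(-18 - 1/18) + 1/4330 = 2*(-1/18)*(-325/18) + 1/4330 = 325/162 + 1/4330 = 351853/175365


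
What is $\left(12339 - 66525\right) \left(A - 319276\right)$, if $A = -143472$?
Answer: $25074463128$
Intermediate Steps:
$\left(12339 - 66525\right) \left(A - 319276\right) = \left(12339 - 66525\right) \left(-143472 - 319276\right) = \left(-54186\right) \left(-462748\right) = 25074463128$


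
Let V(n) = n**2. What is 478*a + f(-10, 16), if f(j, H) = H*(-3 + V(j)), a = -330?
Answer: -156188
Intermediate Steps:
f(j, H) = H*(-3 + j**2)
478*a + f(-10, 16) = 478*(-330) + 16*(-3 + (-10)**2) = -157740 + 16*(-3 + 100) = -157740 + 16*97 = -157740 + 1552 = -156188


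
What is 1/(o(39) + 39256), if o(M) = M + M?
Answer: 1/39334 ≈ 2.5423e-5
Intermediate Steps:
o(M) = 2*M
1/(o(39) + 39256) = 1/(2*39 + 39256) = 1/(78 + 39256) = 1/39334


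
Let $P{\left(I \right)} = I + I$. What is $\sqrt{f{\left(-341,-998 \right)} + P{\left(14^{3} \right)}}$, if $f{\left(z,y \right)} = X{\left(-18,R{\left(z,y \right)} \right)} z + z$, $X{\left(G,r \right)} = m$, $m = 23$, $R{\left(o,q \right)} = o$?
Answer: $2 i \sqrt{674} \approx 51.923 i$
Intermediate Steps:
$X{\left(G,r \right)} = 23$
$f{\left(z,y \right)} = 24 z$ ($f{\left(z,y \right)} = 23 z + z = 24 z$)
$P{\left(I \right)} = 2 I$
$\sqrt{f{\left(-341,-998 \right)} + P{\left(14^{3} \right)}} = \sqrt{24 \left(-341\right) + 2 \cdot 14^{3}} = \sqrt{-8184 + 2 \cdot 2744} = \sqrt{-8184 + 5488} = \sqrt{-2696} = 2 i \sqrt{674}$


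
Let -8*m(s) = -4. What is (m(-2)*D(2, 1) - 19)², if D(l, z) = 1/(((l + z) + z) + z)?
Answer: 35721/100 ≈ 357.21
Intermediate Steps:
m(s) = ½ (m(s) = -⅛*(-4) = ½)
D(l, z) = 1/(l + 3*z) (D(l, z) = 1/((l + 2*z) + z) = 1/(l + 3*z))
(m(-2)*D(2, 1) - 19)² = (1/(2*(2 + 3*1)) - 19)² = (1/(2*(2 + 3)) - 19)² = ((½)/5 - 19)² = ((½)*(⅕) - 19)² = (⅒ - 19)² = (-189/10)² = 35721/100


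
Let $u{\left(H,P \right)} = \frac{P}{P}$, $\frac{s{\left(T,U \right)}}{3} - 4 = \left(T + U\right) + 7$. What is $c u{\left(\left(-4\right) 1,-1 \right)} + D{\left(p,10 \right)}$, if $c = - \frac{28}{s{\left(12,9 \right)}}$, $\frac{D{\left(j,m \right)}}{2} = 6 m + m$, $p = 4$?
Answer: $\frac{3353}{24} \approx 139.71$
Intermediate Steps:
$s{\left(T,U \right)} = 33 + 3 T + 3 U$ ($s{\left(T,U \right)} = 12 + 3 \left(\left(T + U\right) + 7\right) = 12 + 3 \left(7 + T + U\right) = 12 + \left(21 + 3 T + 3 U\right) = 33 + 3 T + 3 U$)
$D{\left(j,m \right)} = 14 m$ ($D{\left(j,m \right)} = 2 \left(6 m + m\right) = 2 \cdot 7 m = 14 m$)
$c = - \frac{7}{24}$ ($c = - \frac{28}{33 + 3 \cdot 12 + 3 \cdot 9} = - \frac{28}{33 + 36 + 27} = - \frac{28}{96} = \left(-28\right) \frac{1}{96} = - \frac{7}{24} \approx -0.29167$)
$u{\left(H,P \right)} = 1$
$c u{\left(\left(-4\right) 1,-1 \right)} + D{\left(p,10 \right)} = \left(- \frac{7}{24}\right) 1 + 14 \cdot 10 = - \frac{7}{24} + 140 = \frac{3353}{24}$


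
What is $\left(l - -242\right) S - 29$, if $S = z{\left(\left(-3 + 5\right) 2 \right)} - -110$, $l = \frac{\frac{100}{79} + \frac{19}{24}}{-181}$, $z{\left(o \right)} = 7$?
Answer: $\frac{3235425581}{114392} \approx 28284.0$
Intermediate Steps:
$l = - \frac{3901}{343176}$ ($l = \left(100 \cdot \frac{1}{79} + 19 \cdot \frac{1}{24}\right) \left(- \frac{1}{181}\right) = \left(\frac{100}{79} + \frac{19}{24}\right) \left(- \frac{1}{181}\right) = \frac{3901}{1896} \left(- \frac{1}{181}\right) = - \frac{3901}{343176} \approx -0.011367$)
$S = 117$ ($S = 7 - -110 = 7 + 110 = 117$)
$\left(l - -242\right) S - 29 = \left(- \frac{3901}{343176} - -242\right) 117 - 29 = \left(- \frac{3901}{343176} + 242\right) 117 - 29 = \frac{83044691}{343176} \cdot 117 - 29 = \frac{3238742949}{114392} - 29 = \frac{3235425581}{114392}$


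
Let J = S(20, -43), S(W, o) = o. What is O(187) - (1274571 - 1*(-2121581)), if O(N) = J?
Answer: -3396195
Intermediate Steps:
J = -43
O(N) = -43
O(187) - (1274571 - 1*(-2121581)) = -43 - (1274571 - 1*(-2121581)) = -43 - (1274571 + 2121581) = -43 - 1*3396152 = -43 - 3396152 = -3396195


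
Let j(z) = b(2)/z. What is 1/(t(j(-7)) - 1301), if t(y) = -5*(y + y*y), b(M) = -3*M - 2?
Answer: -49/64349 ≈ -0.00076147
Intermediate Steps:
b(M) = -2 - 3*M
j(z) = -8/z (j(z) = (-2 - 3*2)/z = (-2 - 6)/z = -8/z)
t(y) = -5*y - 5*y**2 (t(y) = -5*(y + y**2) = -5*y - 5*y**2)
1/(t(j(-7)) - 1301) = 1/(-5*(-8/(-7))*(1 - 8/(-7)) - 1301) = 1/(-5*(-8*(-1/7))*(1 - 8*(-1/7)) - 1301) = 1/(-5*8/7*(1 + 8/7) - 1301) = 1/(-5*8/7*15/7 - 1301) = 1/(-600/49 - 1301) = 1/(-64349/49) = -49/64349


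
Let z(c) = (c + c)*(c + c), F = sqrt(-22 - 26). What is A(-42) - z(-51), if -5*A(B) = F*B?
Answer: -10404 + 168*I*sqrt(3)/5 ≈ -10404.0 + 58.197*I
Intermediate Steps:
F = 4*I*sqrt(3) (F = sqrt(-48) = 4*I*sqrt(3) ≈ 6.9282*I)
z(c) = 4*c**2 (z(c) = (2*c)*(2*c) = 4*c**2)
A(B) = -4*I*B*sqrt(3)/5 (A(B) = -4*I*sqrt(3)*B/5 = -4*I*B*sqrt(3)/5)
A(-42) - z(-51) = -4/5*I*(-42)*sqrt(3) - 4*(-51)**2 = 168*I*sqrt(3)/5 - 4*2601 = 168*I*sqrt(3)/5 - 1*10404 = 168*I*sqrt(3)/5 - 10404 = -10404 + 168*I*sqrt(3)/5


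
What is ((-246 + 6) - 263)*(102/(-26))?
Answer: 25653/13 ≈ 1973.3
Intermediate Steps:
((-246 + 6) - 263)*(102/(-26)) = (-240 - 263)*(102*(-1/26)) = -503*(-51/13) = 25653/13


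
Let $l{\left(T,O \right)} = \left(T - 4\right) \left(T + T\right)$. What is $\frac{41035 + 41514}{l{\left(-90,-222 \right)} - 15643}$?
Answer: $\frac{82549}{1277} \approx 64.643$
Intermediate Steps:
$l{\left(T,O \right)} = 2 T \left(-4 + T\right)$ ($l{\left(T,O \right)} = \left(-4 + T\right) 2 T = 2 T \left(-4 + T\right)$)
$\frac{41035 + 41514}{l{\left(-90,-222 \right)} - 15643} = \frac{41035 + 41514}{2 \left(-90\right) \left(-4 - 90\right) - 15643} = \frac{82549}{2 \left(-90\right) \left(-94\right) - 15643} = \frac{82549}{16920 - 15643} = \frac{82549}{1277}$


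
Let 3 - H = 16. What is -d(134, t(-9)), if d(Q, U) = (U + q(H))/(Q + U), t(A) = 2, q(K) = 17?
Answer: -19/136 ≈ -0.13971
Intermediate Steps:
H = -13 (H = 3 - 1*16 = 3 - 16 = -13)
d(Q, U) = (17 + U)/(Q + U) (d(Q, U) = (U + 17)/(Q + U) = (17 + U)/(Q + U))
-d(134, t(-9)) = -(17 + 2)/(134 + 2) = -19/136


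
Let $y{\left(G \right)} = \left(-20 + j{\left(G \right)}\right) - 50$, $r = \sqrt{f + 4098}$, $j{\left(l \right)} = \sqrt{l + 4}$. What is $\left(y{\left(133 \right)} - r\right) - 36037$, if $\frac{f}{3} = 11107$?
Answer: $-36107 + \sqrt{137} - \sqrt{37419} \approx -36289.0$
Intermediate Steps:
$f = 33321$ ($f = 3 \cdot 11107 = 33321$)
$j{\left(l \right)} = \sqrt{4 + l}$
$r = \sqrt{37419}$ ($r = \sqrt{33321 + 4098} = \sqrt{37419} \approx 193.44$)
$y{\left(G \right)} = -70 + \sqrt{4 + G}$ ($y{\left(G \right)} = \left(-20 + \sqrt{4 + G}\right) - 50 = -70 + \sqrt{4 + G}$)
$\left(y{\left(133 \right)} - r\right) - 36037 = \left(\left(-70 + \sqrt{4 + 133}\right) - \sqrt{37419}\right) - 36037 = \left(\left(-70 + \sqrt{137}\right) - \sqrt{37419}\right) - 36037 = \left(-70 + \sqrt{137} - \sqrt{37419}\right) - 36037 = -36107 + \sqrt{137} - \sqrt{37419}$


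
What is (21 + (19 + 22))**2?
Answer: 3844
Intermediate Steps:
(21 + (19 + 22))**2 = (21 + 41)**2 = 62**2 = 3844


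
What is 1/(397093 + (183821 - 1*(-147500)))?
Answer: 1/728414 ≈ 1.3728e-6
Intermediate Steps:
1/(397093 + (183821 - 1*(-147500))) = 1/(397093 + (183821 + 147500)) = 1/(397093 + 331321) = 1/728414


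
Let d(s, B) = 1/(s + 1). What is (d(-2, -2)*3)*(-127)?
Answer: 381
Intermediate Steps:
d(s, B) = 1/(1 + s)
(d(-2, -2)*3)*(-127) = (3/(1 - 2))*(-127) = (3/(-1))*(-127) = -1*3*(-127) = -3*(-127) = 381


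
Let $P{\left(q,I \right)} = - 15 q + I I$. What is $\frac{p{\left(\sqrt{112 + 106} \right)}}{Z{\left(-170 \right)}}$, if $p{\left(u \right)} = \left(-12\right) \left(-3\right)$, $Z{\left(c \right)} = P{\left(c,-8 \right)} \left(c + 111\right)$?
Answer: $- \frac{18}{77113} \approx -0.00023342$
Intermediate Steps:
$P{\left(q,I \right)} = I^{2} - 15 q$ ($P{\left(q,I \right)} = - 15 q + I^{2} = I^{2} - 15 q$)
$Z{\left(c \right)} = \left(64 - 15 c\right) \left(111 + c\right)$ ($Z{\left(c \right)} = \left(\left(-8\right)^{2} - 15 c\right) \left(c + 111\right) = \left(64 - 15 c\right) \left(111 + c\right)$)
$p{\left(u \right)} = 36$
$\frac{p{\left(\sqrt{112 + 106} \right)}}{Z{\left(-170 \right)}} = \frac{36}{\left(-1\right) \left(-64 + 15 \left(-170\right)\right) \left(111 - 170\right)} = \frac{36}{\left(-1\right) \left(-64 - 2550\right) \left(-59\right)} = \frac{36}{\left(-1\right) \left(-2614\right) \left(-59\right)} = \frac{36}{-154226} = 36 \left(- \frac{1}{154226}\right) = - \frac{18}{77113}$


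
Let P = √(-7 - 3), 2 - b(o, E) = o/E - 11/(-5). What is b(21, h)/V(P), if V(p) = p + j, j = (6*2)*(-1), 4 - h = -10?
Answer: 51/385 + 17*I*√10/1540 ≈ 0.13247 + 0.034908*I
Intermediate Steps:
h = 14 (h = 4 - 1*(-10) = 4 + 10 = 14)
j = -12 (j = 12*(-1) = -12)
b(o, E) = -⅕ - o/E (b(o, E) = 2 - (o/E - 11/(-5)) = 2 - (o/E - 11*(-⅕)) = 2 - (o/E + 11/5) = 2 - (11/5 + o/E) = 2 + (-11/5 - o/E) = -⅕ - o/E)
P = I*√10 (P = √(-10) = I*√10 ≈ 3.1623*I)
V(p) = -12 + p (V(p) = p - 12 = -12 + p)
b(21, h)/V(P) = ((-1*21 - ⅕*14)/14)/(-12 + I*√10) = ((-21 - 14/5)/14)/(-12 + I*√10) = ((1/14)*(-119/5))/(-12 + I*√10) = -17/(10*(-12 + I*√10))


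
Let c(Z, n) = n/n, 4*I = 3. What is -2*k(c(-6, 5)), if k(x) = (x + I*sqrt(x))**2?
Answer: -49/8 ≈ -6.1250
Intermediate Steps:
I = 3/4 (I = (1/4)*3 = 3/4 ≈ 0.75000)
c(Z, n) = 1
k(x) = (x + 3*sqrt(x)/4)**2
-2*k(c(-6, 5)) = -(3*sqrt(1) + 4*1)**2/8 = -(3*1 + 4)**2/8 = -(3 + 4)**2/8 = -7**2/8 = -49/8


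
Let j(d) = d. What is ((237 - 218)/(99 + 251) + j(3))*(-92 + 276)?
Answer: 98348/175 ≈ 561.99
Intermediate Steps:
((237 - 218)/(99 + 251) + j(3))*(-92 + 276) = ((237 - 218)/(99 + 251) + 3)*(-92 + 276) = (19/350 + 3)*184 = (1069/350)*184 = 98348/175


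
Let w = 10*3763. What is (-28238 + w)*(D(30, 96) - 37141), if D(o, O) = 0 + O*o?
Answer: -321779312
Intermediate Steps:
D(o, O) = O*o
w = 37630
(-28238 + w)*(D(30, 96) - 37141) = (-28238 + 37630)*(96*30 - 37141) = 9392*(2880 - 37141) = 9392*(-34261) = -321779312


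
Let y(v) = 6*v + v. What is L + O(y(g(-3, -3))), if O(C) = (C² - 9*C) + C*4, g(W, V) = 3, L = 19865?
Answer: 20201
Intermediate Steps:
y(v) = 7*v
O(C) = C² - 5*C (O(C) = (C² - 9*C) + 4*C = C² - 5*C)
L + O(y(g(-3, -3))) = 19865 + (7*3)*(-5 + 7*3) = 19865 + 21*(-5 + 21) = 19865 + 21*16 = 19865 + 336 = 20201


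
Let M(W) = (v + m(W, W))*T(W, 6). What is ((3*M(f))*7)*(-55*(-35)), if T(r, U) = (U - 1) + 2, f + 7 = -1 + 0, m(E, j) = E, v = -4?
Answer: -3395700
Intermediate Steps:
f = -8 (f = -7 + (-1 + 0) = -7 - 1 = -8)
T(r, U) = 1 + U (T(r, U) = (-1 + U) + 2 = 1 + U)
M(W) = -28 + 7*W (M(W) = (-4 + W)*(1 + 6) = (-4 + W)*7 = -28 + 7*W)
((3*M(f))*7)*(-55*(-35)) = ((3*(-28 + 7*(-8)))*7)*(-55*(-35)) = ((3*(-28 - 56))*7)*1925 = ((3*(-84))*7)*1925 = -252*7*1925 = -1764*1925 = -3395700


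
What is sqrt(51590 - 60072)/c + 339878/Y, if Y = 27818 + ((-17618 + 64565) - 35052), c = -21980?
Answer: 339878/39713 - I*sqrt(8482)/21980 ≈ 8.5583 - 0.0041901*I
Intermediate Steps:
Y = 39713 (Y = 27818 + (46947 - 35052) = 27818 + 11895 = 39713)
sqrt(51590 - 60072)/c + 339878/Y = sqrt(51590 - 60072)/(-21980) + 339878/39713 = sqrt(-8482)*(-1/21980) + 339878*(1/39713) = (I*sqrt(8482))*(-1/21980) + 339878/39713 = -I*sqrt(8482)/21980 + 339878/39713 = 339878/39713 - I*sqrt(8482)/21980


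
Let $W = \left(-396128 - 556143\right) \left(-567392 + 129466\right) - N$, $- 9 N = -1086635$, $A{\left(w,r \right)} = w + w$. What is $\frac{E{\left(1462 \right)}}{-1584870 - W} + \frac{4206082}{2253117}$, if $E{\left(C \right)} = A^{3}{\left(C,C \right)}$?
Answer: $\frac{15279456289647725866}{8456469126891241953} \approx 1.8068$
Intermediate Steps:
$A{\left(w,r \right)} = 2 w$
$N = \frac{1086635}{9}$ ($N = \left(- \frac{1}{9}\right) \left(-1086635\right) = \frac{1086635}{9} \approx 1.2074 \cdot 10^{5}$)
$W = \frac{3753216982879}{9}$ ($W = \left(-396128 - 556143\right) \left(-567392 + 129466\right) - \frac{1086635}{9} = \left(-952271\right) \left(-437926\right) - \frac{1086635}{9} = 417024229946 - \frac{1086635}{9} = \frac{3753216982879}{9} \approx 4.1702 \cdot 10^{11}$)
$E{\left(C \right)} = 8 C^{3}$ ($E{\left(C \right)} = \left(2 C\right)^{3} = 8 C^{3}$)
$\frac{E{\left(1462 \right)}}{-1584870 - W} + \frac{4206082}{2253117} = \frac{8 \cdot 1462^{3}}{-1584870 - \frac{3753216982879}{9}} + \frac{4206082}{2253117} = \frac{8 \cdot 3124943128}{-1584870 - \frac{3753216982879}{9}} + 4206082 \cdot \frac{1}{2253117} = \frac{24999545024}{- \frac{3753231246709}{9}} + \frac{4206082}{2253117} = 24999545024 \left(- \frac{9}{3753231246709}\right) + \frac{4206082}{2253117} = - \frac{224995905216}{3753231246709} + \frac{4206082}{2253117} = \frac{15279456289647725866}{8456469126891241953}$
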